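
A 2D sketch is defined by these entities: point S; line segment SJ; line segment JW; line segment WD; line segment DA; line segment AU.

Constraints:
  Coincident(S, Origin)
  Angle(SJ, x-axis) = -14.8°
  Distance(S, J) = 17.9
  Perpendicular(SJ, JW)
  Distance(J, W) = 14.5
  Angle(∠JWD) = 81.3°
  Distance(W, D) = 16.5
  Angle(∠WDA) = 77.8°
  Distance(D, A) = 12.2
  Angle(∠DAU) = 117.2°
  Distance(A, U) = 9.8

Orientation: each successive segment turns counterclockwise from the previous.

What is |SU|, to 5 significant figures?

15.690

S is at the origin; SJ runs at -14.8° with length 17.9, so J = (17.306, -4.5725). SJ is perpendicular to JW, so JW runs at 75.200°; with |JW| = 14.5, W = (21.010, 9.4465). ∠JWD = 81.3° gives WD at 173.90° from the x-axis; with |WD| = 16.5, D = (4.6035, 11.200). ∠WDA = 77.8° gives DA at -83.900° from the x-axis; with |DA| = 12.2, A = (5.8999, -0.93111). ∠DAU = 117.2° gives AU at -21.100° from the x-axis; with |AU| = 9.8, U = (15.043, -4.4591). Then |SU| = |U − S| = 15.690.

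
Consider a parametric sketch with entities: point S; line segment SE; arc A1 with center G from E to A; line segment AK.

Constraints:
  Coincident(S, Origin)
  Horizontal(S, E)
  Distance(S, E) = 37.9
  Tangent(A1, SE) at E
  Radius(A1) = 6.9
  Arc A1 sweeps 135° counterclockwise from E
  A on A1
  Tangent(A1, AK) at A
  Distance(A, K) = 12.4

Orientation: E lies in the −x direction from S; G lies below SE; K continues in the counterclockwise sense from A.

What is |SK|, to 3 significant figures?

39.7

S is at the origin; S and E share the same y with |SE| = 37.9 and E on the −x side, so E = (-37.9, 0.00). Since A1 is tangent to SE there, GE ⟂ SE, so G = E + (0, -6.9) = (-37.9, -6.90). On A1, E sits at bearing 90° from G; a 135° counterclockwise sweep puts A at bearing 225°, so A = G + 6.9·(cos 225°, sin 225°) = (-42.8, -11.8). The tangent condition forces GA to be normal to AK, so AK runs along (−sin 225°, cos 225°); with |AK| = 12.4, K = (-34.0, -20.5). Then |SK| = |K − S| = 39.7.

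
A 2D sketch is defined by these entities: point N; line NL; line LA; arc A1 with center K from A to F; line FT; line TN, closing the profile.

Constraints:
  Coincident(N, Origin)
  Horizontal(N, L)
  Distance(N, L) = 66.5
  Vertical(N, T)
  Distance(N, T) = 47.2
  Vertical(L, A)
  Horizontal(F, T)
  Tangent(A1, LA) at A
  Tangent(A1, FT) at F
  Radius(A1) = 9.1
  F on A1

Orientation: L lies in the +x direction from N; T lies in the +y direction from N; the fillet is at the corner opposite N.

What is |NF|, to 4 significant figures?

74.31

N is at the origin; N and L share the same y with |NL| = 66.5 and L on the +x side, so L = (66.50, 0.000). N and T share the same x with |NT| = 47.2 and T on the +y side, so T = (0.000, 47.20). The virtual corner opposite N is at (66.50, 47.20). A1 meets LA tangentially, so KA is at right angles to LA and A1 meets FT tangentially, so KF is at right angles to FT, with radius 9.1, so the center K sits 9.1 in from both sides at K = (57.40, 38.10). That places the tangent points at A = (66.50, 38.10) on LA and F = (57.40, 47.20) on FT. Then |NF| = |F − N| = 74.31.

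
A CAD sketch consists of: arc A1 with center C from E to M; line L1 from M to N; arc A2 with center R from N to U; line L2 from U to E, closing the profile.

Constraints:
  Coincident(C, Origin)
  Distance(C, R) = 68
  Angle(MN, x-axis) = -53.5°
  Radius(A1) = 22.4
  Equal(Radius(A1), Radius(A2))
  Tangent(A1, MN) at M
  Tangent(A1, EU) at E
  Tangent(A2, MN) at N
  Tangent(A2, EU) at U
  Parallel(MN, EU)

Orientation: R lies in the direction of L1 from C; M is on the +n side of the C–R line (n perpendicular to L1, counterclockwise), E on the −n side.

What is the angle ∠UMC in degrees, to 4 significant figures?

56.62°

Tangency of A1 to both parallel lines with radius 22.4 puts M and E at C ± 22.4·n: M = (18.01, 13.32), E = (-18.01, -13.32). Equal radii place N and U the same way about R: N = R + 22.4·n = (58.45, -41.34), U = R − 22.4·n = (22.44, -67.99). Then cos ∠UMC = MU·MC / (|MU||MC|), giving 56.62°.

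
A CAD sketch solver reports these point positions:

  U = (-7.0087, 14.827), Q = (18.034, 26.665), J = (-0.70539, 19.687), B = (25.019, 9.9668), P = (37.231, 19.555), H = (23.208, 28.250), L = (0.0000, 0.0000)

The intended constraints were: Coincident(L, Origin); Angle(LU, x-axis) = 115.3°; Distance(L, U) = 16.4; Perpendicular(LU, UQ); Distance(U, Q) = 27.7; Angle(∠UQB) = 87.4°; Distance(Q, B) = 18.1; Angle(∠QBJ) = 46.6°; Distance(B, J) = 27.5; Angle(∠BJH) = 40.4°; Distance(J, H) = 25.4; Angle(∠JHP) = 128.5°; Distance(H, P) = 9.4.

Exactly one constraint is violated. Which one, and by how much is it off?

Distance(H, P) = 9.4 — off by 7.10.

L = (0.00, 0.00) ✓; LU at 115.3° ✓; |LU| = 16.40 ✓; ∠(LU, UQ) = 90.00° ✓; |UQ| = 27.70 ✓; ∠UQB = 87.40° ✓; |QB| = 18.10 ✓; ∠QBJ = 46.60° ✓; |BJ| = 27.50 ✓; ∠BJH = 40.40° ✓; |JH| = 25.40 ✓; ∠JHP = 128.5° ✓; |HP| = 16.50 ✗.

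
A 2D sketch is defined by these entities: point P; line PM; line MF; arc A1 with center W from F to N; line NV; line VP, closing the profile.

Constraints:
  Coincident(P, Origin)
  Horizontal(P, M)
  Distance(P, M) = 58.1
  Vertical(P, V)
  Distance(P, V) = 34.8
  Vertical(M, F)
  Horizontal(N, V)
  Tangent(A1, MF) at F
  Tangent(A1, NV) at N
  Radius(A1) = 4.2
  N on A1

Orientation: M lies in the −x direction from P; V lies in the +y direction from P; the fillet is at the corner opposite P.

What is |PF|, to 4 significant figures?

65.67

The virtual corner opposite P is at (-58.10, 34.80). Tangency of A1 to MF means the radius WF is perpendicular to MF and tangency of A1 to NV means the radius WN is perpendicular to NV, with radius 4.2, so the center W sits 4.2 in from both sides at W = (-53.90, 30.60). That places the tangent points at F = (-58.10, 30.60) on MF and N = (-53.90, 34.80) on NV. Then |PF| = |F − P| = 65.67.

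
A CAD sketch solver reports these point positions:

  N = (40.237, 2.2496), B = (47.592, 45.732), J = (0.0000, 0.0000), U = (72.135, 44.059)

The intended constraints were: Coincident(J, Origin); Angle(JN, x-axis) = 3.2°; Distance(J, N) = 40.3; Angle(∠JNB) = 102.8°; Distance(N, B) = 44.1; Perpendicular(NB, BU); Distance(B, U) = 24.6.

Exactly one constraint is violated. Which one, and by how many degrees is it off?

Perpendicular(NB, BU) — off by 5.70°.

J = (0.00, 0.00) ✓; JN at 3.200° ✓; |JN| = 40.30 ✓; ∠JNB = 102.8° ✓; |NB| = 44.10 ✓; ∠(NB, BU) = 84.30° ✗; |BU| = 24.60 ✓.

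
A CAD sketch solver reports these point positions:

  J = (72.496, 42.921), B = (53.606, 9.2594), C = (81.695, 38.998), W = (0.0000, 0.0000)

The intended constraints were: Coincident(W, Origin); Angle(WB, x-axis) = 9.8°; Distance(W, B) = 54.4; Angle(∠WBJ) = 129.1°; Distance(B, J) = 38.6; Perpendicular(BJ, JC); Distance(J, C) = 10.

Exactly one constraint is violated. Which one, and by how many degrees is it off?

Perpendicular(BJ, JC) — off by 6.20°.

W = (0.00, 0.00) ✓; WB at 9.800° ✓; |WB| = 54.40 ✓; ∠WBJ = 129.1° ✓; |BJ| = 38.60 ✓; ∠(BJ, JC) = 83.80° ✗; |JC| = 10.00 ✓.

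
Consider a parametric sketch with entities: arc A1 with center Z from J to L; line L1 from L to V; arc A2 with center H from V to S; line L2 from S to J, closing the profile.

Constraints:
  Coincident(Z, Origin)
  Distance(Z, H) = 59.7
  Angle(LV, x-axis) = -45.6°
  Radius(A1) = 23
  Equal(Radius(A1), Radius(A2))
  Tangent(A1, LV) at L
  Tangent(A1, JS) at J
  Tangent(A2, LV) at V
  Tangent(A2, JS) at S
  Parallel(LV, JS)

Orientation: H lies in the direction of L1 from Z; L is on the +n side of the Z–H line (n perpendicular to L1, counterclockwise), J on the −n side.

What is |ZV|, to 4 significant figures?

63.98

Tangency of A1 to both parallel lines with radius 23.0 puts L and J at Z ± 23.0·n: L = (16.43, 16.09), J = (-16.43, -16.09). Equal radii place V and S the same way about H: V = H + 23.0·n = (58.20, -26.56), S = H − 23.0·n = (25.34, -58.75). Then |ZV| = |V − Z| = 63.98.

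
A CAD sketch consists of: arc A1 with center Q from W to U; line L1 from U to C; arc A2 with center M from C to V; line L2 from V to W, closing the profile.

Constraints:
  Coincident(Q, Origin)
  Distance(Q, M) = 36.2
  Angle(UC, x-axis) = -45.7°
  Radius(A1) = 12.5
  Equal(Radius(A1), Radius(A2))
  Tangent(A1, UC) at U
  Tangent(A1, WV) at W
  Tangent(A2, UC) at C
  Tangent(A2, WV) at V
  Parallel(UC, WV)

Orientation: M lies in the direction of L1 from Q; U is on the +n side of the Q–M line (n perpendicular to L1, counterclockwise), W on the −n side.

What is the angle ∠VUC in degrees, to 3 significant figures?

34.6°

The slot axis is L1's direction at -45.7°, so u = (cos -45.7°, sin -45.7°) = (0.698, -0.716) and n = (−sin -45.7°, cos -45.7°) = (0.716, 0.698). Q is at the origin and M lies 36.2 along u from Q, so M = 36.2·u = (25.3, -25.9). Tangency of A1 to both parallel lines with radius 12.5 puts U and W at Q ± 12.5·n: U = (8.95, 8.73), W = (-8.95, -8.73). Equal radii place C and V the same way about M: C = M + 12.5·n = (34.2, -17.2), V = M − 12.5·n = (16.3, -34.6). Then cos ∠VUC = UV·UC / (|UV||UC|), giving 34.6°.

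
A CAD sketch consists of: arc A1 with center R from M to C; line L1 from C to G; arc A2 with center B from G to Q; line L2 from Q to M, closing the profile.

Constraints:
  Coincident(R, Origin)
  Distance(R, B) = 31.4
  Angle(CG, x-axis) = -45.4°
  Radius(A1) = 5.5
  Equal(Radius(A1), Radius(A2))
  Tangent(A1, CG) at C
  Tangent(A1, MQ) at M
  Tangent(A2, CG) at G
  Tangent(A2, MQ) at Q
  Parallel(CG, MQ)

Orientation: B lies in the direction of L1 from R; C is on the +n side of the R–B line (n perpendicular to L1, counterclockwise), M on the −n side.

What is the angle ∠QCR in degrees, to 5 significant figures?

70.694°

The slot axis is L1's direction at -45.4°, so u = (cos -45.4°, sin -45.4°) = (0.70215, -0.71203) and n = (−sin -45.4°, cos -45.4°) = (0.71203, 0.70215). R is at the origin and B lies 31.4 along u from R, so B = 31.4·u = (22.048, -22.358). Tangency of A1 to both parallel lines with radius 5.5 puts C and M at R ± 5.5·n: C = (3.9161, 3.8618), M = (-3.9161, -3.8618). Equal radii place G and Q the same way about B: G = B + 5.5·n = (25.964, -18.496), Q = B − 5.5·n = (18.131, -26.219). Then cos ∠QCR = CQ·CR / (|CQ||CR|), giving 70.694°.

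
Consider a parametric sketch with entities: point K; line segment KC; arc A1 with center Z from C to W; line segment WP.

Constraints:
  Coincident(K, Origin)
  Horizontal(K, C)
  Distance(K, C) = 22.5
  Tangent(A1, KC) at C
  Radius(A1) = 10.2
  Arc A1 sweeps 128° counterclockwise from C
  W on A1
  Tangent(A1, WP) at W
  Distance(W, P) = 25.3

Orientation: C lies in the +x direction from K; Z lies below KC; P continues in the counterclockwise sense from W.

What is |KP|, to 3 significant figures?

47.2

K is at the origin; K and C share the same y with |KC| = 22.5 and C on the +x side, so C = (22.5, 0.00). A1 meets KC tangentially, so ZC is at right angles to KC, so Z = C + (0, -10.2) = (22.5, -10.2). On A1, C sits at bearing 90° from Z; a 128° counterclockwise sweep puts W at bearing 218°, so W = Z + 10.2·(cos 218°, sin 218°) = (14.5, -16.5). Since A1 is tangent to WP there, ZW ⟂ WP, so WP runs along (−sin 218°, cos 218°); with |WP| = 25.3, P = (30.0, -36.4). Then |KP| = |P − K| = 47.2.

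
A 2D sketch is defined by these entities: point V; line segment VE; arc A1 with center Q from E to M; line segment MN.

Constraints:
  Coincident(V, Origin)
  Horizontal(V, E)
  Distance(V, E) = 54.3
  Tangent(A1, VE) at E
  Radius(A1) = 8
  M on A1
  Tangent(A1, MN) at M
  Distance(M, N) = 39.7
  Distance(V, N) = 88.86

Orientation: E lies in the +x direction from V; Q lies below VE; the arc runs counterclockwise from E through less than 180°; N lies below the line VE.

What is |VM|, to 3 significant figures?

51.1

V is at the origin; VE is horizontal with |VE| = 54.3 and E on the +x side, so E = (54.3, 0.00). A1 meets VE tangentially, so QE is at right angles to VE, so Q = E + (0, -8) = (54.3, -8.00). Since QM ⟂ MN (tangency), |QN| = √(8.0² + 39.7²) = 40.5 regardless of where M sits on A1. So N lies on both circle(V, 88.86) and circle(Q, 40.5); the below-VE intersection is N = (79.5, -39.7). M is the foot of the tangent from N: M = (49.1, -14.1).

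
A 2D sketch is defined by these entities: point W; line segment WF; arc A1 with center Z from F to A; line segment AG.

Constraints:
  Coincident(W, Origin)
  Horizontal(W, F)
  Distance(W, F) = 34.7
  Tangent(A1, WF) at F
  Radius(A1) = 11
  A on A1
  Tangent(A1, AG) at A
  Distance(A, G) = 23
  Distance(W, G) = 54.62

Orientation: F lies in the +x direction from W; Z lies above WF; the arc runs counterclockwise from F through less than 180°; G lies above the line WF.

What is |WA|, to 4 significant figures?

47.33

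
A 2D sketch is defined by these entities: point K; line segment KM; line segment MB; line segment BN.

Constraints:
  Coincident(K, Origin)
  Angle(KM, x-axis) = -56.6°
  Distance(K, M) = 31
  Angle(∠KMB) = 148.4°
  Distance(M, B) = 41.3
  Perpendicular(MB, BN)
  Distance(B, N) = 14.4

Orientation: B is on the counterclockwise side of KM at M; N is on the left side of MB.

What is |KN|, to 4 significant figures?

67.73

K is at the origin; KM runs at -56.6° with length 31.0, so M = 31.0·(cos -56.6°, sin -56.6°) = (17.06, -25.88). ∠KMB = 148.4°, so MB runs at -56.6° + (180° − 148.4°) = -25.00° from the x-axis; with |MB| = 41.3, B = M + 41.3·(cos -25.00°, sin -25.00°) = (54.50, -43.33). MB ⟂ BN; with |BN| = 14.4 on the left of MB, N = B + 14.4·(0.4226, 0.9063) = (60.58, -30.28). Then |KN| = |N − K| = 67.73.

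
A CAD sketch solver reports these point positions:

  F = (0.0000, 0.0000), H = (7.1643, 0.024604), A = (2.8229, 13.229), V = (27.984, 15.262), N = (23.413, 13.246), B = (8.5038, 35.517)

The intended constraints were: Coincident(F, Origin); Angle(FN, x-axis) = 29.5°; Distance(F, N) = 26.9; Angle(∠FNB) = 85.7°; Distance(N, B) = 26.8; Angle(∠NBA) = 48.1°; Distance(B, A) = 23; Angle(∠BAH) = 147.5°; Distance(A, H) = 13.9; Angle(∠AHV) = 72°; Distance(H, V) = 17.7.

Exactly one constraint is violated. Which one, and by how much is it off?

Distance(H, V) = 17.7 — off by 8.10.

F = (0.00, 0.00) ✓; FN at 29.50° ✓; |FN| = 26.90 ✓; ∠FNB = 85.70° ✓; |NB| = 26.80 ✓; ∠NBA = 48.10° ✓; |BA| = 23.00 ✓; ∠BAH = 147.5° ✓; |AH| = 13.90 ✓; ∠AHV = 72.00° ✓; |HV| = 25.80 ✗.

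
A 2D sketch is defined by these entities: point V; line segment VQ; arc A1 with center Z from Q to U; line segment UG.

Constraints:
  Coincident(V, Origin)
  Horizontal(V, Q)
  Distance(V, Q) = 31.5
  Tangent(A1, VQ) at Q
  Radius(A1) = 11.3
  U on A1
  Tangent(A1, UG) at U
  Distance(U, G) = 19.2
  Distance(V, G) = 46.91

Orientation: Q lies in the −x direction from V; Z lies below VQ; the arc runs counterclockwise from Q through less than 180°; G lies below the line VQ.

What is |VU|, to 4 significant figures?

44.69

Checks: |ZU| = 11.30 ✓; ∠(ZU, UG) = 90.00° ✓; |UG| = 19.20 ✓; |VG| = 46.91 ✓.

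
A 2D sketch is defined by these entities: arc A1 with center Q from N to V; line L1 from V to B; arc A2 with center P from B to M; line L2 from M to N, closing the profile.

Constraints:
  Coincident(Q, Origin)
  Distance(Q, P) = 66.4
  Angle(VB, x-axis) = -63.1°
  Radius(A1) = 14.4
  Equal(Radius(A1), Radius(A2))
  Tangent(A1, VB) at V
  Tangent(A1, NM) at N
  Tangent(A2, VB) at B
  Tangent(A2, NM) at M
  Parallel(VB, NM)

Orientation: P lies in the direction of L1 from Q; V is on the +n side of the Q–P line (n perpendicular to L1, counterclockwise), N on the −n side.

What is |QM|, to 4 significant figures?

67.94

Tangency of A1 to both parallel lines with radius 14.4 puts V and N at Q ± 14.4·n: V = (12.84, 6.515), N = (-12.84, -6.515). Equal radii place B and M the same way about P: B = P + 14.4·n = (42.88, -52.70), M = P − 14.4·n = (17.20, -65.73). Then |QM| = |M − Q| = 67.94.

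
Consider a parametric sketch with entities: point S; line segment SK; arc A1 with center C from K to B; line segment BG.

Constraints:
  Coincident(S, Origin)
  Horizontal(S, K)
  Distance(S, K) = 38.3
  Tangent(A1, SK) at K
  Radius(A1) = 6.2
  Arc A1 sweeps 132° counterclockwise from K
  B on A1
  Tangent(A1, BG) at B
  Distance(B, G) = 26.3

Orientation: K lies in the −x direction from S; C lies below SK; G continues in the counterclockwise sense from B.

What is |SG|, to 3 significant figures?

39.2

On A1, K sits at bearing 90° from C; a 132° counterclockwise sweep puts B at bearing 222°, so B = C + 6.2·(cos 222°, sin 222°) = (-42.9, -10.3). Tangency of A1 to BG means the radius CB is perpendicular to BG, so BG runs along (−sin 222°, cos 222°); with |BG| = 26.3, G = (-25.3, -29.9). Then |SG| = |G − S| = 39.2.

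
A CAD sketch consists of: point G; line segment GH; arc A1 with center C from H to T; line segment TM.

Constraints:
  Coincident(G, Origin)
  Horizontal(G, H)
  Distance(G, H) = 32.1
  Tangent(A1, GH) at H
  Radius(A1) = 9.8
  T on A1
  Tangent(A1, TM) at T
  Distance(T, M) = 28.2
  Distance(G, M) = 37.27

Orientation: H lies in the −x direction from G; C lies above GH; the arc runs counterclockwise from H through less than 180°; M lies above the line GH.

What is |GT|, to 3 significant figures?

23.8

Checks: ∠(CH, HG) = 90.00° ✓; |CT| = 9.800 ✓; ∠(CT, TM) = 90.00° ✓; |TM| = 28.20 ✓; |GM| = 37.27 ✓.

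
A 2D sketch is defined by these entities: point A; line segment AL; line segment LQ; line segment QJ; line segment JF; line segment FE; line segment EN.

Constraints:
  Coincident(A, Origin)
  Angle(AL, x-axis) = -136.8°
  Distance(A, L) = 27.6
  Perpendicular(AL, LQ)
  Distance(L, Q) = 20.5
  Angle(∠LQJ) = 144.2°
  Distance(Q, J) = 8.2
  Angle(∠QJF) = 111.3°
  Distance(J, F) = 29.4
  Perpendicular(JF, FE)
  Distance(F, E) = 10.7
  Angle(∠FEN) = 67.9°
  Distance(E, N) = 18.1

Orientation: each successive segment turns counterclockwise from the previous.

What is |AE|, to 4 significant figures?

9.890

∠QJF = 111.3° gives JF at 57.70° from the x-axis; with |JF| = 29.4, F = (17.67, -10.55). JF is perpendicular to FE, so FE runs at 147.7°; with |FE| = 10.7, E = (8.629, -4.834). Then |AE| = |E − A| = 9.890.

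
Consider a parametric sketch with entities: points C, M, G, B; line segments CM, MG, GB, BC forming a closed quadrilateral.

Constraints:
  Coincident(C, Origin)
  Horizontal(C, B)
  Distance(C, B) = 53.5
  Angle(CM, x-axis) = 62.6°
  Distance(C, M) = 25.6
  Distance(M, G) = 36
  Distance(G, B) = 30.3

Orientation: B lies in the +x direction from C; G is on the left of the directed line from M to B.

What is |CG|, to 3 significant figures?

55.7

Checks: |MG| = 36.00 ✓; |GB| = 30.30 ✓.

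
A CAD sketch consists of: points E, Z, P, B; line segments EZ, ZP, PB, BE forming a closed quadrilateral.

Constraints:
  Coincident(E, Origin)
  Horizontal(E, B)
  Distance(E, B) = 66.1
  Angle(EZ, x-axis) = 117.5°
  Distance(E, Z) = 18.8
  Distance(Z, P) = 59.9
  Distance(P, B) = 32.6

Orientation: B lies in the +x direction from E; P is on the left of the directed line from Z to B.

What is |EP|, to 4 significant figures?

57.55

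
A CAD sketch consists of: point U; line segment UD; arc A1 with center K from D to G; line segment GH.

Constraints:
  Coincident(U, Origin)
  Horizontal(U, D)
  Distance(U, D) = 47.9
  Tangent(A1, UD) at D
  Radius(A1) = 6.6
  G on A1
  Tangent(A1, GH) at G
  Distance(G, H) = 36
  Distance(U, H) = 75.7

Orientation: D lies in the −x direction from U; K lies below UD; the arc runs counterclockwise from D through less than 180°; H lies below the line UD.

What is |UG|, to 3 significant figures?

54.4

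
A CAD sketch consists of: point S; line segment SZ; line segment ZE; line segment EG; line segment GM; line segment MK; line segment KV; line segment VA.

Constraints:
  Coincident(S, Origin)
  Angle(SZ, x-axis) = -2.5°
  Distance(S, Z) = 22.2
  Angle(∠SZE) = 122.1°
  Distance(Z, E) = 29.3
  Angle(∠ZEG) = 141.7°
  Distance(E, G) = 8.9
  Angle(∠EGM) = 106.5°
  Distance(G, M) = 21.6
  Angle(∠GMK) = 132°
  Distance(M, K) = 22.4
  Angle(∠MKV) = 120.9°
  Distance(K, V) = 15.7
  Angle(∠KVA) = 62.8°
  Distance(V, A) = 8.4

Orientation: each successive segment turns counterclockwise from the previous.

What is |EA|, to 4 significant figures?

33.30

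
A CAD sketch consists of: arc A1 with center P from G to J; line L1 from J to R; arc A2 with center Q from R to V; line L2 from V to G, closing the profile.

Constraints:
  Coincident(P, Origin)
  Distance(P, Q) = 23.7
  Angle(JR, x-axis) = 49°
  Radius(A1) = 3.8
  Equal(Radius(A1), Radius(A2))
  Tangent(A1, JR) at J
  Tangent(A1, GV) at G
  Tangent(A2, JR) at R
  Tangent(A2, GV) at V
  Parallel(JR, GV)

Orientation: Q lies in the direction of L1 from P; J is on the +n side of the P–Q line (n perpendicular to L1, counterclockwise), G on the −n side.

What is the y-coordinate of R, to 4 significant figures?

20.38

The slot axis is L1's direction at 49.0°, so u = (cos 49.0°, sin 49.0°) = (0.6561, 0.7547) and n = (−sin 49.0°, cos 49.0°) = (-0.7547, 0.6561). P is at the origin and Q lies 23.7 along u from P, so Q = 23.7·u = (15.55, 17.89). Tangency of A1 to both parallel lines with radius 3.8 puts J and G at P ± 3.8·n: J = (-2.868, 2.493), G = (2.868, -2.493). Equal radii place R and V the same way about Q: R = Q + 3.8·n = (12.68, 20.38), V = Q − 3.8·n = (18.42, 15.39). So R.y = 20.38.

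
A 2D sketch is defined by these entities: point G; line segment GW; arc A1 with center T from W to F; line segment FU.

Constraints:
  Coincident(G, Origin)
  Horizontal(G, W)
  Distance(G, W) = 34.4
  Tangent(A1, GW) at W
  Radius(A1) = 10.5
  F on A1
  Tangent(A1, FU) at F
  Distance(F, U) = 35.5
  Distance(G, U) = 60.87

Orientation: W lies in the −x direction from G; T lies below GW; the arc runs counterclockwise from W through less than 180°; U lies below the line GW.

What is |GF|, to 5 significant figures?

46.414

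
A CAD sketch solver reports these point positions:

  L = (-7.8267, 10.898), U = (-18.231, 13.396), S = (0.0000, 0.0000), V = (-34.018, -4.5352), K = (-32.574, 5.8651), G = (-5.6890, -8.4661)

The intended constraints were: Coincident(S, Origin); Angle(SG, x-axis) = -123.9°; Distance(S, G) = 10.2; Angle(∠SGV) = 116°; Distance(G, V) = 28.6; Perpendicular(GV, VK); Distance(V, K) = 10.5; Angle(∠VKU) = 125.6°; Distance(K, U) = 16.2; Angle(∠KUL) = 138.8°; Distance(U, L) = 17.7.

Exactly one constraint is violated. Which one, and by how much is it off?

Distance(U, L) = 17.7 — off by 7.00.

S = (0.00, 0.00) ✓; SG at -123.9° ✓; |SG| = 10.20 ✓; ∠SGV = 116.0° ✓; |GV| = 28.60 ✓; ∠(GV, VK) = 90.00° ✓; |VK| = 10.50 ✓; ∠VKU = 125.6° ✓; |KU| = 16.20 ✓; ∠KUL = 138.8° ✓; |UL| = 10.70 ✗.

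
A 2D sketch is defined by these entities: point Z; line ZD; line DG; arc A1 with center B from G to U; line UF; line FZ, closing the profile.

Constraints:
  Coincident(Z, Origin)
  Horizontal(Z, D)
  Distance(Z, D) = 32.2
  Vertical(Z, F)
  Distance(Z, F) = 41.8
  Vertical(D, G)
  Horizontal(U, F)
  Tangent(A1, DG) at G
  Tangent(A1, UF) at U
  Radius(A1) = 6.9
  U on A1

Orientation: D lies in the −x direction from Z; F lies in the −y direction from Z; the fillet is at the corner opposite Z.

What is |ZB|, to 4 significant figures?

43.11

Z is at the origin; Z and D share the same y with |ZD| = 32.2 and D on the −x side, so D = (-32.20, 0.000). Z and F share the same x with |ZF| = 41.8 and F on the −y side, so F = (0.000, -41.80). The virtual corner opposite Z is at (-32.20, -41.80). Tangency of A1 to DG means the radius BG is perpendicular to DG and A1 meets UF tangentially, so BU is at right angles to UF, with radius 6.9, so the center B sits 6.9 in from both sides at B = (-25.30, -34.90). Then |ZB| = |B − Z| = 43.11.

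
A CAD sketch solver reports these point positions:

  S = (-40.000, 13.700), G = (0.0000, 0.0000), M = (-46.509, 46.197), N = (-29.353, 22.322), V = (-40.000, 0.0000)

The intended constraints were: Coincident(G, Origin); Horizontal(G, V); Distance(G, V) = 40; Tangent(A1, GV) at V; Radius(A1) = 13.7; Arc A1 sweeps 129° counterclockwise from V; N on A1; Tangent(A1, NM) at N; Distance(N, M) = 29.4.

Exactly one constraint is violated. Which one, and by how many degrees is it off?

Tangent(A1, NM) at N — off by 3.30°.

G = (0.00, 0.00) ✓; G.y = 0.00, V.y = 0.00 ✓; |GV| = 40.00 ✓; ∠(SV, VG) = 90.00° ✓; |SV| = 13.70 ✓; bearing(S→N) − bearing(S→V) = 129.0° ✓; |SN| = 13.70 ✓; ∠(SN, NM) = 93.30° ✗; |NM| = 29.40 ✓.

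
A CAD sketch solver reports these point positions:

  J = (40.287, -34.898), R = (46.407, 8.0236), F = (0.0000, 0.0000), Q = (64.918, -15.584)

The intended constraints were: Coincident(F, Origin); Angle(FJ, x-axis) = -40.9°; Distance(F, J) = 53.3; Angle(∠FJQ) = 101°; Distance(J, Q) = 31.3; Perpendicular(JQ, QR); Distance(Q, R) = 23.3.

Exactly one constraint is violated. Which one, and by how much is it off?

Distance(Q, R) = 23.3 — off by 6.70.

F = (0.00, 0.00) ✓; FJ at -40.90° ✓; |FJ| = 53.30 ✓; ∠FJQ = 101.0° ✓; |JQ| = 31.30 ✓; ∠(JQ, QR) = 90.00° ✓; |QR| = 30.00 ✗.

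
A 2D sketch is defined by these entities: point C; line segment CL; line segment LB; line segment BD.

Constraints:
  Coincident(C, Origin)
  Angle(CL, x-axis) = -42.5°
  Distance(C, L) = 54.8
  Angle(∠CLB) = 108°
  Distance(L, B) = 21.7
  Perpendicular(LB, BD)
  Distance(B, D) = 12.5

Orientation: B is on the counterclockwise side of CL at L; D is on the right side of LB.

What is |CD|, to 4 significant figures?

75.29

C is at the origin; CL runs at -42.5° with length 54.8, so L = 54.8·(cos -42.5°, sin -42.5°) = (40.40, -37.02). ∠CLB = 108.0°, so LB runs at -42.5° + (180° − 108.0°) = 29.50° from the x-axis; with |LB| = 21.7, B = L + 21.7·(cos 29.50°, sin 29.50°) = (59.29, -26.34). LB is perpendicular to BD; with |BD| = 12.5 on the right of LB, D = B + 12.5·(0.4924, -0.8704) = (65.44, -37.22). Then |CD| = |D − C| = 75.29.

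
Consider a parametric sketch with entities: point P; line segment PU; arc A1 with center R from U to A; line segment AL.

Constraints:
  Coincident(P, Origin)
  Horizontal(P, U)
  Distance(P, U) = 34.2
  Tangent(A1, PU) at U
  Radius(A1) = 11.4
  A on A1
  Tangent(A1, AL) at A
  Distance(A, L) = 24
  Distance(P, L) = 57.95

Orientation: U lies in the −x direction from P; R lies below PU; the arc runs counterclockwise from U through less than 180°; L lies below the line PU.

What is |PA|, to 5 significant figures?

46.950

Checks: ∠(RU, UP) = 90.00° ✓; |RU| = 11.40 ✓; |RA| = 11.40 ✓; ∠(RA, AL) = 90.00° ✓; |AL| = 24.00 ✓; |PL| = 57.95 ✓.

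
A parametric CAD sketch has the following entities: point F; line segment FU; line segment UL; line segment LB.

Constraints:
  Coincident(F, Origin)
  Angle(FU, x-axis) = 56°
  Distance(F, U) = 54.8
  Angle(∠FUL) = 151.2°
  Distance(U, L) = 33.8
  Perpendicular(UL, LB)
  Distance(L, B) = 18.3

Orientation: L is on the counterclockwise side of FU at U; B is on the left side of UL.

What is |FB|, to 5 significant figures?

82.222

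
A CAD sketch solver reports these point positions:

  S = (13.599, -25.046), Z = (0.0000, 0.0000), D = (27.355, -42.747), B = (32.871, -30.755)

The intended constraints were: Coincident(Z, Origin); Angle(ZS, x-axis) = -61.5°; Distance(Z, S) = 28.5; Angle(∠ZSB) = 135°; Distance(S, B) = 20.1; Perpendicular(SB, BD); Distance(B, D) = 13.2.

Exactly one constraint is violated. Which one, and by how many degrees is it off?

Perpendicular(SB, BD) — off by 8.20°.

Z = (0.00, 0.00) ✓; ZS at -61.50° ✓; |ZS| = 28.50 ✓; ∠ZSB = 135.0° ✓; |SB| = 20.10 ✓; ∠(SB, BD) = 98.20° ✗; |BD| = 13.20 ✓.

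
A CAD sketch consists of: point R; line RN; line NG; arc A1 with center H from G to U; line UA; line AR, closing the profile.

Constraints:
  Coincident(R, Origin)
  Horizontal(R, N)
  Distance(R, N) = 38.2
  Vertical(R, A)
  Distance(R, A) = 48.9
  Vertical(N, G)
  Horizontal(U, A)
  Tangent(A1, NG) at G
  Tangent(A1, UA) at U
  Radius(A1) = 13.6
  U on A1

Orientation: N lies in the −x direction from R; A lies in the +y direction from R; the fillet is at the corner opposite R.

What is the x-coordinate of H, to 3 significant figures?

-24.6

RA is vertical with |RA| = 48.9 and A on the +y side, so A = (0.00, 48.9). The virtual corner opposite R is at (-38.2, 48.9). A1 meets NG tangentially, so HG is at right angles to NG and A1 meets UA tangentially, so HU is at right angles to UA, with radius 13.6, so the center H sits 13.6 in from both sides at H = (-24.6, 35.3). So H.x = -24.6.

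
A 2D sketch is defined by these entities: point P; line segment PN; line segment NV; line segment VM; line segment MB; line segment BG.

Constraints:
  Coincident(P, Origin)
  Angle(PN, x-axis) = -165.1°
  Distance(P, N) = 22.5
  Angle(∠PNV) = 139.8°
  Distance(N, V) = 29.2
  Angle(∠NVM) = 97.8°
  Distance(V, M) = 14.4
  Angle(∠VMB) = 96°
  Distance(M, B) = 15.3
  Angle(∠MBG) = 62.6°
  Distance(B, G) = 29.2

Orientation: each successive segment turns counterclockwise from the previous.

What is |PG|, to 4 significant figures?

47.46

∠VMB = 96.0° gives MB at 41.30° from the x-axis; with |MB| = 15.3, B = (-16.37, -29.40). ∠MBG = 62.6° gives BG at 158.7° from the x-axis; with |BG| = 29.2, G = (-43.58, -18.79). Then |PG| = |G − P| = 47.46.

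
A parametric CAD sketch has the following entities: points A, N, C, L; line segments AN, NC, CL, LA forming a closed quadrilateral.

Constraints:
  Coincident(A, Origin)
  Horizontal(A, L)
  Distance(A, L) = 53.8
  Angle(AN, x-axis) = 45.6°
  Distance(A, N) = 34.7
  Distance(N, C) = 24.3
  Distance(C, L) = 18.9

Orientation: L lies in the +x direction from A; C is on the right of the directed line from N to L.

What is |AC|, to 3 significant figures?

35.3

A is at the origin; A and L share the same y with |AL| = 53.8 and L in +x, so L = (53.8, 0). AN runs at 45.6° with |AN| = 34.7, so N = (24.3, 24.8). C is determined by |NC| = 24.3 and |CL| = 18.9 together: it lies at the intersection of circle(N, 24.3) and circle(L, 18.9). With |NL| = 38.6, the foot of the radical line on NL is 22.3 from N and the perpendicular offset is √(24.3² − 22.3²) = 9.65. Taking the right-of-NL solution: C = (35.1, 3.06).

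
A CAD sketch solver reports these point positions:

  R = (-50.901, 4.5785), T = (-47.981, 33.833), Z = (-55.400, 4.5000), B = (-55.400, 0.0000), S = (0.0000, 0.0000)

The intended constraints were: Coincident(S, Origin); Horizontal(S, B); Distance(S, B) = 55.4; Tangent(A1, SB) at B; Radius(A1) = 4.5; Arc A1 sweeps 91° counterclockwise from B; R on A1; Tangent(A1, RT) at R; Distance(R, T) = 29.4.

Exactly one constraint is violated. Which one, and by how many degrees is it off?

Tangent(A1, RT) at R — off by 6.70°.

S = (0.00, 0.00) ✓; S.y = 0.00, B.y = 0.00 ✓; |SB| = 55.40 ✓; ∠(ZB, BS) = 90.00° ✓; |ZB| = 4.500 ✓; bearing(Z→R) − bearing(Z→B) = 91.00° ✓; |ZR| = 4.500 ✓; ∠(ZR, RT) = 96.70° ✗; |RT| = 29.40 ✓.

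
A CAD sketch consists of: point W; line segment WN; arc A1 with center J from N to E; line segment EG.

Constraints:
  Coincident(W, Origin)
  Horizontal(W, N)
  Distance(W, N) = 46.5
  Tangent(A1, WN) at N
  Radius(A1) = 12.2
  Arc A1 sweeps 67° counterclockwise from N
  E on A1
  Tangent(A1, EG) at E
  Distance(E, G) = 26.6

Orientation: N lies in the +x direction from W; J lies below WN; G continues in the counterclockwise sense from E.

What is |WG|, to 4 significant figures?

40.47

On A1, N sits at bearing 90° from J; a 67° counterclockwise sweep puts E at bearing 157°, so E = J + 12.2·(cos 157°, sin 157°) = (35.27, -7.433). Tangency of A1 to EG means the radius JE is perpendicular to EG, so EG runs along (−sin 157°, cos 157°); with |EG| = 26.6, G = (24.88, -31.92). Then |WG| = |G − W| = 40.47.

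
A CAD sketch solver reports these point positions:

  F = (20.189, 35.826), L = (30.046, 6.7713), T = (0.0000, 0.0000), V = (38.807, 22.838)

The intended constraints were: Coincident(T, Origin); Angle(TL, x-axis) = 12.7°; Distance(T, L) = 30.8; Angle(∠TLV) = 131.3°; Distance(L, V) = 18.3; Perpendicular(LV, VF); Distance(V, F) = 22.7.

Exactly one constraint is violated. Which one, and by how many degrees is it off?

Perpendicular(LV, VF) — off by 6.30°.

T = (0.00, 0.00) ✓; TL at 12.70° ✓; |TL| = 30.80 ✓; ∠TLV = 131.3° ✓; |LV| = 18.30 ✓; ∠(LV, VF) = 83.70° ✗; |VF| = 22.70 ✓.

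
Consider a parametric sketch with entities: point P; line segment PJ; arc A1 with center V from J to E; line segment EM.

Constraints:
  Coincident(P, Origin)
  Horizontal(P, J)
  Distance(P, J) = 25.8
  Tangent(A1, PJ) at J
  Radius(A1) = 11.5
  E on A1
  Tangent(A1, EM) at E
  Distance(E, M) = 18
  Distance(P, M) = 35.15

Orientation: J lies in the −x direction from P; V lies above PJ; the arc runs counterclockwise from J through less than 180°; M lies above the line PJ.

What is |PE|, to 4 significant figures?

19.42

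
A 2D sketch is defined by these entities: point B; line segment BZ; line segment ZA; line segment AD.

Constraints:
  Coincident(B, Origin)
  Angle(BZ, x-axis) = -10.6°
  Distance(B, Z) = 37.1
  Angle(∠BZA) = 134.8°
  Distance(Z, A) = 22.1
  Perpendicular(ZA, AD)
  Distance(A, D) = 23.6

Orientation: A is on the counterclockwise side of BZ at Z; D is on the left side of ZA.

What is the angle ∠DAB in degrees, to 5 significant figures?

61.379°

∠BZA = 134.8°, so ZA runs at -10.6° + (180° − 134.8°) = 34.600° from the x-axis; with |ZA| = 22.1, A = Z + 22.1·(cos 34.600°, sin 34.600°) = (54.658, 5.7248). ZA is perpendicular to AD; with |AD| = 23.6 on the left of ZA, D = A + 23.6·(-0.56784, 0.82314) = (41.257, 25.151). Then cos ∠DAB = AD·AB / (|AD||AB|), giving 61.379°.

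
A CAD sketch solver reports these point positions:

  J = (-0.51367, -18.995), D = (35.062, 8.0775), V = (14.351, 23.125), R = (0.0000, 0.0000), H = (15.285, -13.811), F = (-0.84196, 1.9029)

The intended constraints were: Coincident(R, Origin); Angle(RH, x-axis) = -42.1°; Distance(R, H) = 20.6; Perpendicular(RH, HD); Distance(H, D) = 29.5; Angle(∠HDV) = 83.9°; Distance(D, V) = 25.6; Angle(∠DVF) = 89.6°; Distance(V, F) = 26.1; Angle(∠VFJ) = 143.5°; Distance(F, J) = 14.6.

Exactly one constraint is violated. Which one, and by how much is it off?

Distance(F, J) = 14.6 — off by 6.30.

R = (0.00, 0.00) ✓; RH at -42.10° ✓; |RH| = 20.60 ✓; ∠(RH, HD) = 90.00° ✓; |HD| = 29.50 ✓; ∠HDV = 83.90° ✓; |DV| = 25.60 ✓; ∠DVF = 89.60° ✓; |VF| = 26.10 ✓; ∠VFJ = 143.5° ✓; |FJ| = 20.90 ✗.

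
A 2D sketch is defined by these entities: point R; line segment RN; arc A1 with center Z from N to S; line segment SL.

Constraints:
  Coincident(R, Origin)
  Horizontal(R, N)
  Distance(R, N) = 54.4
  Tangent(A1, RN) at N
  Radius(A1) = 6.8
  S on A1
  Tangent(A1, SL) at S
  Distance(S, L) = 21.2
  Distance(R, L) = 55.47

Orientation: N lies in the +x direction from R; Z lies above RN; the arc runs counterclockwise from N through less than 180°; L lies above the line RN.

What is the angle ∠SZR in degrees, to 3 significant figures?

152°

Checks: |ZS| = 6.800 ✓; ∠(ZS, SL) = 90.00° ✓; |SL| = 21.20 ✓; |RL| = 55.47 ✓.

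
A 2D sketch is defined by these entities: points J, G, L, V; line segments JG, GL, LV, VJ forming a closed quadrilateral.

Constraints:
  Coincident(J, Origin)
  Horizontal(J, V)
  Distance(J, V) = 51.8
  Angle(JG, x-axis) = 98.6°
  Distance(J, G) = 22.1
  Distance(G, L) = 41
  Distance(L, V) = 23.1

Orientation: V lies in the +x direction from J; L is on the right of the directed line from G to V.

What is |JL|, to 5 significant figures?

29.163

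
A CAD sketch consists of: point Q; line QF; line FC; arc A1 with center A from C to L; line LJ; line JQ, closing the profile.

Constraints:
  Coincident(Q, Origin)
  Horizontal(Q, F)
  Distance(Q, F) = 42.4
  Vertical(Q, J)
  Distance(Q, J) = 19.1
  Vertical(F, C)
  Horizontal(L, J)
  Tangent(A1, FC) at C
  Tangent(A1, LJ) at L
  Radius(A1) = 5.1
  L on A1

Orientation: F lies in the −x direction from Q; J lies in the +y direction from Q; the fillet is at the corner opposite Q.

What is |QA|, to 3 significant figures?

39.8

Q is at the origin; Q and F share the same y with |QF| = 42.4 and F on the −x side, so F = (-42.4, 0.00). Q and J share the same x with |QJ| = 19.1 and J on the +y side, so J = (0.00, 19.1). The virtual corner opposite Q is at (-42.4, 19.1). Since A1 is tangent to FC there, AC ⟂ FC and tangency of A1 to LJ means the radius AL is perpendicular to LJ, with radius 5.1, so the center A sits 5.1 in from both sides at A = (-37.3, 14.0). Then |QA| = |A − Q| = 39.8.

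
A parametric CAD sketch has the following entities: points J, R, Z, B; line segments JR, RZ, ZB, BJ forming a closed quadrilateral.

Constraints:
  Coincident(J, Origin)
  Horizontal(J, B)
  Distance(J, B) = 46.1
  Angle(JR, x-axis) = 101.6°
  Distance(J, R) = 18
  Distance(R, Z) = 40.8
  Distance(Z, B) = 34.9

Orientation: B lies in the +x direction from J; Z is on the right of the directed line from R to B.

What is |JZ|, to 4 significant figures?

24.24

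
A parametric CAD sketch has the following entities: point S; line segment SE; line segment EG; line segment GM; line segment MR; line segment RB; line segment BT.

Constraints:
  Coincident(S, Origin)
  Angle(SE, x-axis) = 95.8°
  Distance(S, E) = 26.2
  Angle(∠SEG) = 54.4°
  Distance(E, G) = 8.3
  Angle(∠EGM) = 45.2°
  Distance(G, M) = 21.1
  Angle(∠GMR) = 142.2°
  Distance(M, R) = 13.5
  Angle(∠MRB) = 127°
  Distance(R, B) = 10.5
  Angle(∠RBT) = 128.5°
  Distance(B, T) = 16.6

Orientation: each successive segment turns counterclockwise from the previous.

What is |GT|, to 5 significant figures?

34.327

∠MRB = 127.0° gives RB at 87.000° from the x-axis; with |RB| = 10.5, B = (23.922, 37.213). ∠RBT = 128.5° gives BT at 138.50° from the x-axis; with |BT| = 16.6, T = (11.489, 48.213). Then |GT| = |T − G| = 34.327.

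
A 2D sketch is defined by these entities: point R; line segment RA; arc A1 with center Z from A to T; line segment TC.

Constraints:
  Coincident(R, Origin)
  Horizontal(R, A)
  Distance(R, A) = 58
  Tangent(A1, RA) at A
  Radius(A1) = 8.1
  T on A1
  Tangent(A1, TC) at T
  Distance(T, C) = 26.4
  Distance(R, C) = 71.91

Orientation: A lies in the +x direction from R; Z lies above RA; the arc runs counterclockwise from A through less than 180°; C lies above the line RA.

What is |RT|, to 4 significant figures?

66.66

Checks: R = (0.00, 0.00) ✓; ∠(ZA, AR) = 90.00° ✓; |ZT| = 8.100 ✓; ∠(ZT, TC) = 90.00° ✓; |TC| = 26.40 ✓; |RC| = 71.91 ✓.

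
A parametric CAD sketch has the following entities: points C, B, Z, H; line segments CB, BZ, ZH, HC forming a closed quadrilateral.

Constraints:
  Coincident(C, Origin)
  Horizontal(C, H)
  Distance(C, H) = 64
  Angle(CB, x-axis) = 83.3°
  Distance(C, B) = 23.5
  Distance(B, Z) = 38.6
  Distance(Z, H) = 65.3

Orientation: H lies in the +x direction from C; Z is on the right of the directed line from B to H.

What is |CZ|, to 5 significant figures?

15.203

Checks: |BZ| = 38.60 ✓; |ZH| = 65.30 ✓.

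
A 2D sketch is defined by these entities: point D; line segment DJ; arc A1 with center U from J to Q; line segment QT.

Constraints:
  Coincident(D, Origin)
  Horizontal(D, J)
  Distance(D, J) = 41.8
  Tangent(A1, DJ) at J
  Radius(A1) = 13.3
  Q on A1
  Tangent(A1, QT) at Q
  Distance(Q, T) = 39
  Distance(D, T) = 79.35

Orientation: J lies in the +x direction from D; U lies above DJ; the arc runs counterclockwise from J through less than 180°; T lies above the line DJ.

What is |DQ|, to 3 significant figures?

55.9

Checks: ∠(UJ, JD) = 90.00° ✓; |UQ| = 13.30 ✓; ∠(UQ, QT) = 90.00° ✓; |QT| = 39.00 ✓; |DT| = 79.35 ✓.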